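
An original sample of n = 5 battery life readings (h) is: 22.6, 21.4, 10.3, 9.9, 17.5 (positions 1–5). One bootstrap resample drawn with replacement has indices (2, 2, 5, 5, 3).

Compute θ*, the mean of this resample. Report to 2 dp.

Resample values: 21.4, 21.4, 17.5, 17.5, 10.3.
Mean = (21.4 + 21.4 + 17.5 + 17.5 + 10.3) / 5 = 88.10 / 5 = 17.62

θ* = 17.62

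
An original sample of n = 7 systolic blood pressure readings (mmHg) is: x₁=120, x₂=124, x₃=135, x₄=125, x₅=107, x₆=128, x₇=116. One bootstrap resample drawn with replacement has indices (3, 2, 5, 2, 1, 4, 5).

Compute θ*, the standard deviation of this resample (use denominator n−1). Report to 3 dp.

Resample values: 135, 124, 107, 124, 120, 125, 107.
Mean = 120.2857; sum of squared deviations = 619.4286
s² = 619.4286 / 6 = 103.2381
s = √103.2381 = 10.161

θ* = 10.161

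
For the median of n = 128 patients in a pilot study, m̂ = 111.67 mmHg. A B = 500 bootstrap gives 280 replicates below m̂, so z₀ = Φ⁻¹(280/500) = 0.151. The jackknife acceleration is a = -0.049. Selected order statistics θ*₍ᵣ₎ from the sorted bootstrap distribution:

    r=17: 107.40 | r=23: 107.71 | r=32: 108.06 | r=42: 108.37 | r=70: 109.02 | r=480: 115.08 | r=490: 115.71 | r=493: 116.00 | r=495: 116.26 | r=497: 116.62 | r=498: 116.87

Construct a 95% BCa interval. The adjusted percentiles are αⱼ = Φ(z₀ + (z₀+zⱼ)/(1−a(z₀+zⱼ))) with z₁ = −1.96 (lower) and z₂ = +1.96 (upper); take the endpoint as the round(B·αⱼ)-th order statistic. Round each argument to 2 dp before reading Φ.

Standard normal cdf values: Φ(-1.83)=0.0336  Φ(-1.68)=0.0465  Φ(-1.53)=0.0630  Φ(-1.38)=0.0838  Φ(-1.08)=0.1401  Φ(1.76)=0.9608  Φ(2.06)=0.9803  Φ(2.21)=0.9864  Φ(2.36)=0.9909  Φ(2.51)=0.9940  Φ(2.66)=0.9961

Lower: z₀ + z₁ = 0.151 + (-1.960) = -1.809; 1 − a(z₀+z₁) = 1 − (-0.049)(-1.809) = 0.9114; argument = 0.151 + (-1.809)/0.9114 = -1.8339 → -1.83.
α₁ = Φ(-1.83) = 0.0336; rank = round(500 × 0.0336) = 17; θ*₍17₎ = 107.40.
Upper: z₀ + z₂ = 2.111; 1 − a(z₀+z₂) = 1.1034; argument = 2.0641 → 2.06; α₂ = 0.9803; rank = 490; θ*₍490₎ = 115.71.

(107.40, 115.71)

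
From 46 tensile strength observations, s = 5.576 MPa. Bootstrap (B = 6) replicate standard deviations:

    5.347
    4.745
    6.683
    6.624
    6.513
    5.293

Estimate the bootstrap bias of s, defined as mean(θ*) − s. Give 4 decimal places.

bias = +0.2915

mean(θ*) = (5.347 + 4.745 + 6.683 + 6.624 + 6.513 + 5.293) / 6 = 5.86750
bias = 5.86750 − 5.576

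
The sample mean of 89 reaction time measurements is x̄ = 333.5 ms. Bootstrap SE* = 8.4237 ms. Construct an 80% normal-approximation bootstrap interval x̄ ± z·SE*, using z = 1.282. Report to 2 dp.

(322.70, 344.30)

Margin = 1.282 × 8.4237 = 10.799
Interval: 333.5 ± 10.799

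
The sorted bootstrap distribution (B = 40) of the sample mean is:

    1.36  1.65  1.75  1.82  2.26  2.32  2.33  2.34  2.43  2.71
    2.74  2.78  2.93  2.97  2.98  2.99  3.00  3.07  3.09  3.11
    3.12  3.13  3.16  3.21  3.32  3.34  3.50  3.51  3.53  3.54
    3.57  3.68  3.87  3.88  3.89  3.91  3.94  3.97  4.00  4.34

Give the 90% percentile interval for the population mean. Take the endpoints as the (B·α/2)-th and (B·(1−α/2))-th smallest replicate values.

(1.65, 3.97)

α = 0.10; lower rank = 40 × 0.050 = 2; upper rank = 40 × 0.950 = 38.
The 2nd smallest replicate is 1.65; the 38th is 3.97.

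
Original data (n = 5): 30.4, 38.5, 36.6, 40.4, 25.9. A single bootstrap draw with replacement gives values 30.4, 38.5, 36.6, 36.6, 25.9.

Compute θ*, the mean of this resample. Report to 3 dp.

Mean = (30.4 + 38.5 + 36.6 + 36.6 + 25.9) / 5 = 168.00 / 5 = 33.600

θ* = 33.600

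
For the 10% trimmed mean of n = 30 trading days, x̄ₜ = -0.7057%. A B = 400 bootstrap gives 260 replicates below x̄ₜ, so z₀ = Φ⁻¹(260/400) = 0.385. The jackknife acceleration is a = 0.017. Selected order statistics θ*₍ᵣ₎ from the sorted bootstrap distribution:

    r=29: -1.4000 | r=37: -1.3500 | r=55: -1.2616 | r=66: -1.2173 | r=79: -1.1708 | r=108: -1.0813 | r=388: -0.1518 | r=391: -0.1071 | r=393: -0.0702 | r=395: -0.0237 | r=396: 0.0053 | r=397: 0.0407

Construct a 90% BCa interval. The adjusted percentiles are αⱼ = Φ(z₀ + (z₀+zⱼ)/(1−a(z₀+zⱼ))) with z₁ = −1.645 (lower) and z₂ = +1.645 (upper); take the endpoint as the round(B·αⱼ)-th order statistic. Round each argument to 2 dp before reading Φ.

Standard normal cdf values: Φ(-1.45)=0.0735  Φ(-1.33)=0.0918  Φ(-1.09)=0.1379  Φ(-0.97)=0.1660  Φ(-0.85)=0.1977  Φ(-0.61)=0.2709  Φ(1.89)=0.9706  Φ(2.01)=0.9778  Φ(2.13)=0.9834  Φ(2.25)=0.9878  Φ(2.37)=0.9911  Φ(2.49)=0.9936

(-1.1708, 0.0407)

Lower: z₀ + z₁ = 0.385 + (-1.645) = -1.260; 1 − a(z₀+z₁) = 1 − (0.017)(-1.260) = 1.0214; argument = 0.385 + (-1.260)/1.0214 = -0.8486 → -0.85.
α₁ = Φ(-0.85) = 0.1977; rank = round(400 × 0.1977) = 79; θ*₍79₎ = -1.1708.
Upper: z₀ + z₂ = 2.030; 1 − a(z₀+z₂) = 0.9655; argument = 2.4876 → 2.49; α₂ = 0.9936; rank = 397; θ*₍397₎ = 0.0407.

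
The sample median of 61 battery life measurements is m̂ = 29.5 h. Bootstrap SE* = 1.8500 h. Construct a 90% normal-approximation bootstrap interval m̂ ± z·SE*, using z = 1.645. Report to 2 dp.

(26.46, 32.54)

Margin = 1.645 × 1.8500 = 3.043
Interval: 29.5 ± 3.043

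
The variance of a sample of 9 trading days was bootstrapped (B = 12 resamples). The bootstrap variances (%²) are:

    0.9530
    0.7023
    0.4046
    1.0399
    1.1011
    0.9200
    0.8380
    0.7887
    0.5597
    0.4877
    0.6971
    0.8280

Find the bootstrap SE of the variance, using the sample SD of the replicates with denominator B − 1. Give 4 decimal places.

Bootstrap SE is the standard deviation of the 12 replicate variances.
Mean of replicates: (0.9530 + 0.7023 + 0.4046 + 1.0399 + 1.1011 + 0.9200 + 0.8380 + 0.7887 + 0.5597 + 0.4877 + 0.6971 + 0.8280) / 12 = 9.32010 / 12 = 0.77668
Sum of squared deviations: (+0.17632)² + (−0.07437)² + (−0.37207)² + (+0.26323)² + (+0.32442)² + (+0.14333)² + (+0.06132)² + (+0.01202)² + (−0.21698)² + (−0.28897)² + (−0.07957)² + (+0.05132)² = 0.51360
Variance = 0.51360 / 11 = 0.04669
SE* = √0.04669

SE* = 0.2161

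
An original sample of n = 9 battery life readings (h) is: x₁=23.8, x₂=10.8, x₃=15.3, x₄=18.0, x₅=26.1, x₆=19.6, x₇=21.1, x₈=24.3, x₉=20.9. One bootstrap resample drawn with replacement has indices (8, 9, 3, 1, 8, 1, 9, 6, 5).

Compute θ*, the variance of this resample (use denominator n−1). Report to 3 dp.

Resample values: 24.3, 20.9, 15.3, 23.8, 24.3, 23.8, 20.9, 19.6, 26.1.
Mean = 22.1111; sum of squared deviations = 86.8289
s² = 86.8289 / 8 = 10.8536

θ* = 10.854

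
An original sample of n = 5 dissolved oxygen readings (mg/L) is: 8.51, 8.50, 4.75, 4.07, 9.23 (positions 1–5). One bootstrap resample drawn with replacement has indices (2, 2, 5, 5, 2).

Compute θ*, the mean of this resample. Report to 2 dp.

θ* = 8.79

Resample values: 8.50, 8.50, 9.23, 9.23, 8.50.
Mean = (8.50 + 8.50 + 9.23 + 9.23 + 8.50) / 5 = 43.960 / 5 = 8.79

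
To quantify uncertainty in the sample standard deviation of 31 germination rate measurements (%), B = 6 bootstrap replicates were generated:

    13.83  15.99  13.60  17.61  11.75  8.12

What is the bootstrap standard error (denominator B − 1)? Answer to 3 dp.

SE* = 3.323

Bootstrap SE is the standard deviation of the 6 replicate standard deviations.
Mean of replicates: (13.83 + 15.99 + 13.60 + 17.61 + 11.75 + 8.12) / 6 = 80.9000 / 6 = 13.4833
Sum of squared deviations: (+0.3467)² + (+2.5067)² + (+0.1167)² + (+4.1267)² + (−1.7333)² + (−5.3633)² = 55.2163
Variance = 55.2163 / 5 = 11.0433
SE* = √11.0433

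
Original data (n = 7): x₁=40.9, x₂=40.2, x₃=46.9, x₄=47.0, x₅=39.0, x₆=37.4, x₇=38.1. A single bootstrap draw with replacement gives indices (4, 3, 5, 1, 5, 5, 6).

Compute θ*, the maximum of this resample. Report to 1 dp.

Resample values: 47.0, 46.9, 39.0, 40.9, 39.0, 39.0, 37.4.
Maximum = 47.0

θ* = 47.0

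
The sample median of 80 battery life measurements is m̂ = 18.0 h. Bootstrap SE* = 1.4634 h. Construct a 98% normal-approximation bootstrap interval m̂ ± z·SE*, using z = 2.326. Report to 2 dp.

(14.60, 21.40)

Margin = 2.326 × 1.4634 = 3.404
Interval: 18.0 ± 3.404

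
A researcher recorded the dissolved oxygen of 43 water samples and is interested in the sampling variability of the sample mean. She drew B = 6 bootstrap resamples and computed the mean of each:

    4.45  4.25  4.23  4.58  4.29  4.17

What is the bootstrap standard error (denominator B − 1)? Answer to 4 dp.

SE* = 0.1552

Bootstrap SE is the standard deviation of the 6 replicate means.
Mean of replicates: (4.45 + 4.25 + 4.23 + 4.58 + 4.29 + 4.17) / 6 = 25.97000 / 6 = 4.32833
Sum of squared deviations: (+0.12167)² + (−0.07833)² + (−0.09833)² + (+0.25167)² + (−0.03833)² + (−0.15833)² = 0.12048
Variance = 0.12048 / 5 = 0.02410
SE* = √0.02410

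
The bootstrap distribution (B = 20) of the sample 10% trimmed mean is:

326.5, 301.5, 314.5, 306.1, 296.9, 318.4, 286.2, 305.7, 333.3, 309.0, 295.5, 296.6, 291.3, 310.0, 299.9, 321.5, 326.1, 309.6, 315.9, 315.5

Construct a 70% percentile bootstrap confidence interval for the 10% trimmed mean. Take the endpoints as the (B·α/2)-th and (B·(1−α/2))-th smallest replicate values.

(295.5, 321.5)

Sorted replicates: 286.2, 291.3, 295.5, 296.6, 296.9, 299.9, 301.5, 305.7, 306.1, 309.0, 309.6, 310.0, 314.5, 315.5, 315.9, 318.4, 321.5, 326.1, 326.5, 333.3
α = 0.30; lower rank = 20 × 0.150 = 3; upper rank = 20 × 0.850 = 17.
The 3rd smallest replicate is 295.5; the 17th is 321.5.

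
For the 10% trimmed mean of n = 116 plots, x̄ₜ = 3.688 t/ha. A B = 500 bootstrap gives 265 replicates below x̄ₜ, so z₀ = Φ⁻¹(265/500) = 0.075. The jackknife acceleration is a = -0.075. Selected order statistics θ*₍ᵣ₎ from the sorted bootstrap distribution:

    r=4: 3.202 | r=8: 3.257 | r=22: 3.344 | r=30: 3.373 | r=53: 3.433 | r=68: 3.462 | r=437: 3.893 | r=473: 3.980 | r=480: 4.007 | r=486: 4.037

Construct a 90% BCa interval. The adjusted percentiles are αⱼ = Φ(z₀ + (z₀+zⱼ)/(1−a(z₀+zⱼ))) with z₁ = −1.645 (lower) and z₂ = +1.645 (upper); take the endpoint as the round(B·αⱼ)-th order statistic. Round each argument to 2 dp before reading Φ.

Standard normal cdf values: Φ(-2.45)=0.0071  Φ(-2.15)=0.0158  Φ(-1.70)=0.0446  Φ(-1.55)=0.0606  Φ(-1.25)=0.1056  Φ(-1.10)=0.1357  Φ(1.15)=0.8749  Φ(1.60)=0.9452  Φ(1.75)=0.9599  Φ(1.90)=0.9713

Lower: z₀ + z₁ = 0.075 + (-1.645) = -1.570; 1 − a(z₀+z₁) = 1 − (-0.075)(-1.570) = 0.8822; argument = 0.075 + (-1.570)/0.8822 = -1.7045 → -1.70.
α₁ = Φ(-1.70) = 0.0446; rank = round(500 × 0.0446) = 22; θ*₍22₎ = 3.344.
Upper: z₀ + z₂ = 1.720; 1 − a(z₀+z₂) = 1.1290; argument = 1.5985 → 1.60; α₂ = 0.9452; rank = 473; θ*₍473₎ = 3.980.

(3.344, 3.980)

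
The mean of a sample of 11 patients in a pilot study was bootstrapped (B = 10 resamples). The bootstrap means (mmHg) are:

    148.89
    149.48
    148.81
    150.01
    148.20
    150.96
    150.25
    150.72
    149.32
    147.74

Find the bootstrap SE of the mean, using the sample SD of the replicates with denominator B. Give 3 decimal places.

Bootstrap SE is the standard deviation of the 10 replicate means.
Mean of replicates: (148.89 + 149.48 + 148.81 + 150.01 + 148.20 + 150.96 + 150.25 + 150.72 + 149.32 + 147.74) / 10 = 1494.3800 / 10 = 149.4380
Sum of squared deviations: (−0.5480)² + (+0.0420)² + (−0.6280)² + (+0.5720)² + (−1.2380)² + (+1.5220)² + (+0.8120)² + (+1.2820)² + (−0.1180)² + (−1.6980)² = 10.0728
Variance = 10.0728 / 10 = 1.0073
SE* = √1.0073

SE* = 1.004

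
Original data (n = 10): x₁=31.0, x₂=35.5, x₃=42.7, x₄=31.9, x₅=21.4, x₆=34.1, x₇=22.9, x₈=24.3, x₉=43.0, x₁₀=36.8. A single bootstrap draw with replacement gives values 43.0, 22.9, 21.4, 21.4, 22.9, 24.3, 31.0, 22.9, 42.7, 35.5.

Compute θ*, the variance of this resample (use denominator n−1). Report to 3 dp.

Mean = 28.8000; sum of squared deviations = 678.7800
s² = 678.7800 / 9 = 75.4200

θ* = 75.420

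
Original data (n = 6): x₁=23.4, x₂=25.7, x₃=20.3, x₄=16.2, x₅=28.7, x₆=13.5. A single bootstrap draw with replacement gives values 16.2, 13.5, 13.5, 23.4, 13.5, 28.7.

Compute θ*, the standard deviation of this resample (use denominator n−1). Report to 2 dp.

θ* = 6.44

Mean = 18.1333; sum of squared deviations = 207.5333
s² = 207.5333 / 5 = 41.5067
s = √41.5067 = 6.44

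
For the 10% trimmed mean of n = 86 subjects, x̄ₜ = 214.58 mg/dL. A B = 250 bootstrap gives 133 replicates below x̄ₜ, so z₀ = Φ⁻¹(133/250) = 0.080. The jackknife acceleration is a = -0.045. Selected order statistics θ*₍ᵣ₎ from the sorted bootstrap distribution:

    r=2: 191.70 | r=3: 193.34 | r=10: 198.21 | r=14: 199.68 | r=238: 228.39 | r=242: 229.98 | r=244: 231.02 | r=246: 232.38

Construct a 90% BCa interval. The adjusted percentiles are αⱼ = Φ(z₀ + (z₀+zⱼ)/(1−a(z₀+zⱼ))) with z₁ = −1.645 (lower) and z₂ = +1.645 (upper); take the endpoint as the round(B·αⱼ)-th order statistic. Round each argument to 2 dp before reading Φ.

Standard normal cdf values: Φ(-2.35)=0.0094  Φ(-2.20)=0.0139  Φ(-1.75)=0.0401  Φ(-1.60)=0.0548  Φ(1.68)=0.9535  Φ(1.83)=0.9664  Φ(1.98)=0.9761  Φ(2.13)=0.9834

Lower: z₀ + z₁ = 0.080 + (-1.645) = -1.565; 1 − a(z₀+z₁) = 1 − (-0.045)(-1.565) = 0.9296; argument = 0.080 + (-1.565)/0.9296 = -1.6036 → -1.60.
α₁ = Φ(-1.60) = 0.0548; rank = round(250 × 0.0548) = 14; θ*₍14₎ = 199.68.
Upper: z₀ + z₂ = 1.725; 1 − a(z₀+z₂) = 1.0776; argument = 1.6807 → 1.68; α₂ = 0.9535; rank = 238; θ*₍238₎ = 228.39.

(199.68, 228.39)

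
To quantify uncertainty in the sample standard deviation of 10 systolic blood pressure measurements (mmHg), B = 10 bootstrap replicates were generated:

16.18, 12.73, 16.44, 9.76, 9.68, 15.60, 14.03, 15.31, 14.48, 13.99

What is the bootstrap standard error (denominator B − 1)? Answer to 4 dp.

SE* = 2.4300

Bootstrap SE is the standard deviation of the 10 replicate standard deviations.
Mean of replicates: (16.18 + 12.73 + 16.44 + 9.76 + 9.68 + 15.60 + 14.03 + 15.31 + 14.48 + 13.99) / 10 = 138.20000 / 10 = 13.82000
Sum of squared deviations: (+2.36000)² + (−1.09000)² + (+2.62000)² + (−4.06000)² + (−4.14000)² + (+1.78000)² + (+0.21000)² + (+1.49000)² + (+0.66000)² + (+0.17000)² = 53.14240
Variance = 53.14240 / 9 = 5.90471
SE* = √5.90471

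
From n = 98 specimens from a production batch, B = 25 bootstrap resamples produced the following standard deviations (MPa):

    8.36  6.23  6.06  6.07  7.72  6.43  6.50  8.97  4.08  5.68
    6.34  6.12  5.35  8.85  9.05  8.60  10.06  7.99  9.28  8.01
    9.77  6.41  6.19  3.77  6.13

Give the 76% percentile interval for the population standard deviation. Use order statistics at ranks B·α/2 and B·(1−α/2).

(5.35, 9.05)

Sorted replicates: 3.77, 4.08, 5.35, 5.68, 6.06, 6.07, 6.12, 6.13, 6.19, 6.23, 6.34, 6.41, 6.43, 6.50, 7.72, 7.99, 8.01, 8.36, 8.60, 8.85, 8.97, 9.05, 9.28, 9.77, 10.06
α = 0.24; lower rank = 25 × 0.120 = 3; upper rank = 25 × 0.880 = 22.
The 3rd smallest replicate is 5.35; the 22nd is 9.05.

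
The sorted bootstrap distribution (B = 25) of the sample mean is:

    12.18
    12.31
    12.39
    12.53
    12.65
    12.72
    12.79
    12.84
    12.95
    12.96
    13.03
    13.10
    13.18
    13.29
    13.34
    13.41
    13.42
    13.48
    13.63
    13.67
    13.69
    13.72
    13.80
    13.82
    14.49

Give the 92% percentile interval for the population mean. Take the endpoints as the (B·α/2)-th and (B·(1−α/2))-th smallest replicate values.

(12.18, 13.82)

α = 0.08; lower rank = 25 × 0.040 = 1; upper rank = 25 × 0.960 = 24.
The 1st smallest replicate is 12.18; the 24th is 13.82.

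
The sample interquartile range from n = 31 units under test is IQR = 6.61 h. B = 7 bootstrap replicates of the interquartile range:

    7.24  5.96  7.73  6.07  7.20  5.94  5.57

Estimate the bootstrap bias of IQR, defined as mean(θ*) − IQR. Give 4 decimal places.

mean(θ*) = (7.24 + 5.96 + 7.73 + 6.07 + 7.20 + 5.94 + 5.57) / 7 = 6.53000
bias = 6.53000 − 6.61

bias = −0.0800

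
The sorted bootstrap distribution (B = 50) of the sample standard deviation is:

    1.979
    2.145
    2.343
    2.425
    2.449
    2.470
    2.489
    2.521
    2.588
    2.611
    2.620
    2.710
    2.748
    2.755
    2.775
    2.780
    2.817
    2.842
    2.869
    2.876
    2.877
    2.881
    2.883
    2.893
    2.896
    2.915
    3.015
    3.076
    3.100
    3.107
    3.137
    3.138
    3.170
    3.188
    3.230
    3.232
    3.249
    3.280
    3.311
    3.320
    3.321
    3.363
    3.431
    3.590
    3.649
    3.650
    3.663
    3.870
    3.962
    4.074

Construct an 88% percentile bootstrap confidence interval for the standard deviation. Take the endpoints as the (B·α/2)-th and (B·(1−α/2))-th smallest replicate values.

α = 0.12; lower rank = 50 × 0.060 = 3; upper rank = 50 × 0.940 = 47.
The 3rd smallest replicate is 2.343; the 47th is 3.663.

(2.343, 3.663)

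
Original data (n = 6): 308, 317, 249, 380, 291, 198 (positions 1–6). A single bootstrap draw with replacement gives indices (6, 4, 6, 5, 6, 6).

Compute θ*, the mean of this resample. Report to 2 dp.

θ* = 243.83

Resample values: 198, 380, 198, 291, 198, 198.
Mean = (198 + 380 + 198 + 291 + 198 + 198) / 6 = 1463.0 / 6 = 243.83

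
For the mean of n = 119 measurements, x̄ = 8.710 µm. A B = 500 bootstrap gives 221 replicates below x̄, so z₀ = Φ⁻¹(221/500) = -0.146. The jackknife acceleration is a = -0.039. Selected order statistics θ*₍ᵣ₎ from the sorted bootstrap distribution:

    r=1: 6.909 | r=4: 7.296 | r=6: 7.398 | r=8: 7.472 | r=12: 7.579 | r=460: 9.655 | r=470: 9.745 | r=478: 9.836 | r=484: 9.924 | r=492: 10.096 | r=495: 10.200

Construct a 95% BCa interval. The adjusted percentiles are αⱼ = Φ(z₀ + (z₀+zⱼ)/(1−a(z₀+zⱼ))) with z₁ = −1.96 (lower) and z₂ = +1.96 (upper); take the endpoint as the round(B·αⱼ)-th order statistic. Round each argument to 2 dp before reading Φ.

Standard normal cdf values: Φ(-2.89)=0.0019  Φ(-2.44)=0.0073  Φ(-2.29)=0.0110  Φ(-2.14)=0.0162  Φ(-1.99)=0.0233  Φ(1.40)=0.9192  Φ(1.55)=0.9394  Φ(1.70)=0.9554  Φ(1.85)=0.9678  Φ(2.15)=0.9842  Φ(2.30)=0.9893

Lower: z₀ + z₁ = -0.146 + (-1.960) = -2.106; 1 − a(z₀+z₁) = 1 − (-0.039)(-2.106) = 0.9179; argument = -0.146 + (-2.106)/0.9179 = -2.4405 → -2.44.
α₁ = Φ(-2.44) = 0.0073; rank = round(500 × 0.0073) = 4; θ*₍4₎ = 7.296.
Upper: z₀ + z₂ = 1.814; 1 − a(z₀+z₂) = 1.0707; argument = 1.5481 → 1.55; α₂ = 0.9394; rank = 470; θ*₍470₎ = 9.745.

(7.296, 9.745)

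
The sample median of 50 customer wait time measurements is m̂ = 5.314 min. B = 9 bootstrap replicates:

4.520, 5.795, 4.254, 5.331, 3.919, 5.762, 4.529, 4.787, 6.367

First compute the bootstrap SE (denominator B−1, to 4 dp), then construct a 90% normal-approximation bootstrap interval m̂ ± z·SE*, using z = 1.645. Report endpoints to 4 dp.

Mean of replicates = 5.0293; sum of squared deviations = 5.4059; SE* = √(5.4059/8) = 0.8220
Margin = 1.645 × 0.8220 = 1.35219
Interval: 5.314 ± 1.35219

(3.9618, 6.6662)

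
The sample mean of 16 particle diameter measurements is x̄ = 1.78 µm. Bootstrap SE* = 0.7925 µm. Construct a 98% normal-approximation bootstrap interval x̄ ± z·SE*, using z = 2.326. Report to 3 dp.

Margin = 2.326 × 0.7925 = 1.8434
Interval: 1.78 ± 1.8434

(-0.063, 3.623)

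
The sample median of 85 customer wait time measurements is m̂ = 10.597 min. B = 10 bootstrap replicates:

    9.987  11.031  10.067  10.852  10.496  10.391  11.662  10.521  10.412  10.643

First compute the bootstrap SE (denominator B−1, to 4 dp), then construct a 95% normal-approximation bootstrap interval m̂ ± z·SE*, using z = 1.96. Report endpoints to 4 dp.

(9.6425, 11.5515)

Mean of replicates = 10.6062; sum of squared deviations = 2.1345; SE* = √(2.1345/9) = 0.4870
Margin = 1.96 × 0.4870 = 0.95452
Interval: 10.597 ± 0.95452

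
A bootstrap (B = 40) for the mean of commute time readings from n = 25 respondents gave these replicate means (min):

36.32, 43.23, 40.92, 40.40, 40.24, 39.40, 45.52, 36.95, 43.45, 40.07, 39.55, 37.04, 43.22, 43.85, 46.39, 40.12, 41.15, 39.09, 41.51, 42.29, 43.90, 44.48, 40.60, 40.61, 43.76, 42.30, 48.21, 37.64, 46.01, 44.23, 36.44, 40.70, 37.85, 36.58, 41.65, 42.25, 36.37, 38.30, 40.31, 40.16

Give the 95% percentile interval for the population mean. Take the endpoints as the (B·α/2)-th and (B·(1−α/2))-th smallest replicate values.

Sorted replicates: 36.32, 36.37, 36.44, 36.58, 36.95, 37.04, 37.64, 37.85, 38.30, 39.09, 39.40, 39.55, 40.07, 40.12, 40.16, 40.24, 40.31, 40.40, 40.60, 40.61, 40.70, 40.92, 41.15, 41.51, 41.65, 42.25, 42.29, 42.30, 43.22, 43.23, 43.45, 43.76, 43.85, 43.90, 44.23, 44.48, 45.52, 46.01, 46.39, 48.21
α = 0.05; lower rank = 40 × 0.025 = 1; upper rank = 40 × 0.975 = 39.
The 1st smallest replicate is 36.32; the 39th is 46.39.

(36.32, 46.39)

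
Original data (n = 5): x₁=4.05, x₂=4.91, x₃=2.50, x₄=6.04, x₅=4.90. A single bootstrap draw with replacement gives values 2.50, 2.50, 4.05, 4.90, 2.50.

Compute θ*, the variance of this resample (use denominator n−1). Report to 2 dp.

Mean = 3.2900; sum of squared deviations = 5.0420
s² = 5.0420 / 4 = 1.2605

θ* = 1.26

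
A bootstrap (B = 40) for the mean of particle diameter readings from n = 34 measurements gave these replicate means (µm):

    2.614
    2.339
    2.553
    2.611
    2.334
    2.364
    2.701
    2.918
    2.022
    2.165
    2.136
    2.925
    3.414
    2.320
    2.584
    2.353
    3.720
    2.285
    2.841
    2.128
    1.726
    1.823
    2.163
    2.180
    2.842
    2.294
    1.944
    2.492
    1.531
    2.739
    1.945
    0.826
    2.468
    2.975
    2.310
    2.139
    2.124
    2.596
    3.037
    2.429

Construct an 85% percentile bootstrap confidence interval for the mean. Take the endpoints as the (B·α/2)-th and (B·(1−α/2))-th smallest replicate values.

Sorted replicates: 0.826, 1.531, 1.726, 1.823, 1.944, 1.945, 2.022, 2.124, 2.128, 2.136, 2.139, 2.163, 2.165, 2.180, 2.285, 2.294, 2.310, 2.320, 2.334, 2.339, 2.353, 2.364, 2.429, 2.468, 2.492, 2.553, 2.584, 2.596, 2.611, 2.614, 2.701, 2.739, 2.841, 2.842, 2.918, 2.925, 2.975, 3.037, 3.414, 3.720
α = 0.15; lower rank = 40 × 0.075 = 3; upper rank = 40 × 0.925 = 37.
The 3rd smallest replicate is 1.726; the 37th is 2.975.

(1.726, 2.975)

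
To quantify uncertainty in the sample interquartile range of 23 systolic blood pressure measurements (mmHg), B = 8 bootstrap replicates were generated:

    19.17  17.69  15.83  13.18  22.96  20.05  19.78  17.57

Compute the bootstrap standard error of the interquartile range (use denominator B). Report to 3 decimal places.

SE* = 2.760

Bootstrap SE is the standard deviation of the 8 replicate interquartile ranges.
Mean of replicates: (19.17 + 17.69 + 15.83 + 13.18 + 22.96 + 20.05 + 19.78 + 17.57) / 8 = 146.2300 / 8 = 18.2788
Sum of squared deviations: (+0.8912)² + (−0.5888)² + (−2.4488)² + (−5.0988)² + (+4.6812)² + (+1.7712)² + (+1.5012)² + (−0.7088)² = 60.9421
Variance = 60.9421 / 8 = 7.6178
SE* = √7.6178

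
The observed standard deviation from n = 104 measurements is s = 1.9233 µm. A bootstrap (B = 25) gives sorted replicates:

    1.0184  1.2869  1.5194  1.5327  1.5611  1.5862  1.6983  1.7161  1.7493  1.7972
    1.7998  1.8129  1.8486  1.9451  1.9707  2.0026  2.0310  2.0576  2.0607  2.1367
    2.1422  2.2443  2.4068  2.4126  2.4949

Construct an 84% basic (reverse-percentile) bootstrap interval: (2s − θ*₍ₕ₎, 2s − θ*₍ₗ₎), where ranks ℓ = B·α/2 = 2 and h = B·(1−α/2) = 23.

Percentile endpoints at ranks 2 and 23: θ*₍2₎ = 1.2869, θ*₍23₎ = 2.4068.
Basic interval reflects these around s:
  lower = 2 × 1.9233 − 2.4068 = 1.4398
  upper = 2 × 1.9233 − 1.2869 = 2.5597

(1.4398, 2.5597)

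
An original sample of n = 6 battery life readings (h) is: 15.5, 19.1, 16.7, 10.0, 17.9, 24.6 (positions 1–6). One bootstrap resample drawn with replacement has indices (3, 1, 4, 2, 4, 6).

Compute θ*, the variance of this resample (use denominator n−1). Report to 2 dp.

Resample values: 16.7, 15.5, 10.0, 19.1, 10.0, 24.6.
Mean = 15.9833; sum of squared deviations = 156.3083
s² = 156.3083 / 5 = 31.2617

θ* = 31.26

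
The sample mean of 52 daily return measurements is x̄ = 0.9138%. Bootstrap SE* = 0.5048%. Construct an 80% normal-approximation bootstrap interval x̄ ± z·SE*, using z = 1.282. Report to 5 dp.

(0.26665, 1.56095)

Margin = 1.282 × 0.5048 = 0.647154
Interval: 0.9138 ± 0.647154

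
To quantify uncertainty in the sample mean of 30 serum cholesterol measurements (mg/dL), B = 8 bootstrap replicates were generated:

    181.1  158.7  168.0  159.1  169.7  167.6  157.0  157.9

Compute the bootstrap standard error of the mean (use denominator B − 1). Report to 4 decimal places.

SE* = 8.3313

Bootstrap SE is the standard deviation of the 8 replicate means.
Mean of replicates: (181.1 + 158.7 + 168.0 + 159.1 + 169.7 + 167.6 + 157.0 + 157.9) / 8 = 1319.10000 / 8 = 164.88750
Sum of squared deviations: (+16.21250)² + (−6.18750)² + (+3.11250)² + (−5.78750)² + (+4.81250)² + (+2.71250)² + (−7.88750)² + (−6.98750)² = 485.86875
Variance = 485.86875 / 7 = 69.40982
SE* = √69.40982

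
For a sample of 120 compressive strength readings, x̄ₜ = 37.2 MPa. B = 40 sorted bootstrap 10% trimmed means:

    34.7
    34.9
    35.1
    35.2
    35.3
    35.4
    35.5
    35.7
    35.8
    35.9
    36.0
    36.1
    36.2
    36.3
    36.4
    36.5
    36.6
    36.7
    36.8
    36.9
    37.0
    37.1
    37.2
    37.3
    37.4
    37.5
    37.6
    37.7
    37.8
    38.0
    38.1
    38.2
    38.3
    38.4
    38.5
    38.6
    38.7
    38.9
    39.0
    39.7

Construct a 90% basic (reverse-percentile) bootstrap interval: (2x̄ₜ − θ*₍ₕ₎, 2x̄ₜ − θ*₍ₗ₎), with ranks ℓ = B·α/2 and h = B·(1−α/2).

Percentile endpoints at ranks 2 and 38: θ*₍2₎ = 34.9, θ*₍38₎ = 38.9.
Basic interval reflects these around x̄ₜ:
  lower = 2 × 37.2 − 38.9 = 35.5
  upper = 2 × 37.2 − 34.9 = 39.5

(35.5, 39.5)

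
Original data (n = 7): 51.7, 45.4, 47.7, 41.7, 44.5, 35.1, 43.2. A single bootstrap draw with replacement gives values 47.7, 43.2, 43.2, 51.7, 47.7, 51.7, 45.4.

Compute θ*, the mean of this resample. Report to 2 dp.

θ* = 47.23

Mean = (47.7 + 43.2 + 43.2 + 51.7 + 47.7 + 51.7 + 45.4) / 7 = 330.60 / 7 = 47.23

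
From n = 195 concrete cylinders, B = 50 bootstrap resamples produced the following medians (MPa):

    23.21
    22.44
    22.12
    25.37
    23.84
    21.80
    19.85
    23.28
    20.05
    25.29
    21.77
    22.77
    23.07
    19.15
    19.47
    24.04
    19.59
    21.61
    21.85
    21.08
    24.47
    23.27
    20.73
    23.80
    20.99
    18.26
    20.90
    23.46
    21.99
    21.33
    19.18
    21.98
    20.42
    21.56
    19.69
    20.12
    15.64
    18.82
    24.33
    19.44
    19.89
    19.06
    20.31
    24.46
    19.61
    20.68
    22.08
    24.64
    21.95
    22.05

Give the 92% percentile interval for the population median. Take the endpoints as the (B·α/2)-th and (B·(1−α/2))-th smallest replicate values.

(18.26, 24.64)

Sorted replicates: 15.64, 18.26, 18.82, 19.06, 19.15, 19.18, 19.44, 19.47, 19.59, 19.61, 19.69, 19.85, 19.89, 20.05, 20.12, 20.31, 20.42, 20.68, 20.73, 20.90, 20.99, 21.08, 21.33, 21.56, 21.61, 21.77, 21.80, 21.85, 21.95, 21.98, 21.99, 22.05, 22.08, 22.12, 22.44, 22.77, 23.07, 23.21, 23.27, 23.28, 23.46, 23.80, 23.84, 24.04, 24.33, 24.46, 24.47, 24.64, 25.29, 25.37
α = 0.08; lower rank = 50 × 0.040 = 2; upper rank = 50 × 0.960 = 48.
The 2nd smallest replicate is 18.26; the 48th is 24.64.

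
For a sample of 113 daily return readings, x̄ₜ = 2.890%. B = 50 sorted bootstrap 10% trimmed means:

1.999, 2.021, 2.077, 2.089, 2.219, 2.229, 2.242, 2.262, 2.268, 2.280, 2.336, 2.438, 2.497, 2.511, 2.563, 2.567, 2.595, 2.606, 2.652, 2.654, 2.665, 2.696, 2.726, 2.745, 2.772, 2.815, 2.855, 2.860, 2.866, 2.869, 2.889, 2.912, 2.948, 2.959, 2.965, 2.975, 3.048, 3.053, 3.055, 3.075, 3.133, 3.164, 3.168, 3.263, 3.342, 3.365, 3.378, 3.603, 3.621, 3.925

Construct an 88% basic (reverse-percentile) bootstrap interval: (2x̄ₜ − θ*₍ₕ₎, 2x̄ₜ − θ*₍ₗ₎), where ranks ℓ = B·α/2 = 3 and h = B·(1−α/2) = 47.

Percentile endpoints at ranks 3 and 47: θ*₍3₎ = 2.077, θ*₍47₎ = 3.378.
Basic interval reflects these around x̄ₜ:
  lower = 2 × 2.890 − 3.378 = 2.402
  upper = 2 × 2.890 − 2.077 = 3.703

(2.402, 3.703)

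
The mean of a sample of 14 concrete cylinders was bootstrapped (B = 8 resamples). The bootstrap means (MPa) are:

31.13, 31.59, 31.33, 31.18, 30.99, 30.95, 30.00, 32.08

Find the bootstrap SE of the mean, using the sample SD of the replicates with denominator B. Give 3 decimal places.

SE* = 0.557

Bootstrap SE is the standard deviation of the 8 replicate means.
Mean of replicates: (31.13 + 31.59 + 31.33 + 31.18 + 30.99 + 30.95 + 30.00 + 32.08) / 8 = 249.2500 / 8 = 31.1562
Sum of squared deviations: (−0.0263)² + (+0.4337)² + (+0.1737)² + (+0.0237)² + (−0.1663)² + (−0.2063)² + (−1.1562)² + (+0.9237)² = 2.4800
Variance = 2.4800 / 8 = 0.3100
SE* = √0.3100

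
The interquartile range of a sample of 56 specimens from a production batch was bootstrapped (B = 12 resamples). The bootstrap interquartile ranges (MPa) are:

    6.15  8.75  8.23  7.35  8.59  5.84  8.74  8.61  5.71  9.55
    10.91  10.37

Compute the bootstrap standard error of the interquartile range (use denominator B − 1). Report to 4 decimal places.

SE* = 1.6915

Bootstrap SE is the standard deviation of the 12 replicate interquartile ranges.
Mean of replicates: (6.15 + 8.75 + 8.23 + 7.35 + 8.59 + 5.84 + 8.74 + 8.61 + 5.71 + 9.55 + 10.91 + 10.37) / 12 = 98.80000 / 12 = 8.23333
Sum of squared deviations: (−2.08333)² + (+0.51667)² + (−0.00333)² + (−0.88333)² + (+0.35667)² + (−2.39333)² + (+0.50667)² + (+0.37667)² + (−2.52333)² + (+1.31667)² + (+2.67667)² + (+2.13667)² = 31.47207
Variance = 31.47207 / 11 = 2.86110
SE* = √2.86110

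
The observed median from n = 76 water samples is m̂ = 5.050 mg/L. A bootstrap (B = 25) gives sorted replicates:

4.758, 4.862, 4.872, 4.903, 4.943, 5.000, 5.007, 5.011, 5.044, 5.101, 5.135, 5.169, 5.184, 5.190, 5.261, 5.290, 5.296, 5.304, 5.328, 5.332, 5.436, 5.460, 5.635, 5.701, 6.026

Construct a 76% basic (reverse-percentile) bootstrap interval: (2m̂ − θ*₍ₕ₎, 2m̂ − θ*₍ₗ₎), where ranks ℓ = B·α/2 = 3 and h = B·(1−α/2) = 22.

Percentile endpoints at ranks 3 and 22: θ*₍3₎ = 4.872, θ*₍22₎ = 5.460.
Basic interval reflects these around m̂:
  lower = 2 × 5.050 − 5.460 = 4.640
  upper = 2 × 5.050 − 4.872 = 5.228

(4.640, 5.228)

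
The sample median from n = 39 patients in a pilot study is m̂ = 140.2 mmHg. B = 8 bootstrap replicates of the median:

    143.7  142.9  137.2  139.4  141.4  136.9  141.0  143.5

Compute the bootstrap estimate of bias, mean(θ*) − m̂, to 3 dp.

mean(θ*) = (143.7 + 142.9 + 137.2 + 139.4 + 141.4 + 136.9 + 141.0 + 143.5) / 8 = 140.7500
bias = 140.7500 − 140.2

bias = +0.550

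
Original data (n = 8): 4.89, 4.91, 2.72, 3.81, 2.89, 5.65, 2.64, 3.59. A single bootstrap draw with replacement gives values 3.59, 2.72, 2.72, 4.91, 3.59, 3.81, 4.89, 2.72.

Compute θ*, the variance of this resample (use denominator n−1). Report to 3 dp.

Mean = 3.6187; sum of squared deviations = 5.7449
s² = 5.7449 / 7 = 0.8207

θ* = 0.821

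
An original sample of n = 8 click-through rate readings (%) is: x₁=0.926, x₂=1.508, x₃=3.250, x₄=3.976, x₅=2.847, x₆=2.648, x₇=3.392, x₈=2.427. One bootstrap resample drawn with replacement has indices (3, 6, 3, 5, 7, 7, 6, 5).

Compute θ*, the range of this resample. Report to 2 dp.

Resample values: 3.250, 2.648, 3.250, 2.847, 3.392, 3.392, 2.648, 2.847.
Range = 3.392 − 2.648 = 0.74

θ* = 0.74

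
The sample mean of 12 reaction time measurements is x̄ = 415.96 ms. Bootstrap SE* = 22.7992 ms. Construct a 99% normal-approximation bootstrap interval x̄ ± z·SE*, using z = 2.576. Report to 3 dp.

Margin = 2.576 × 22.7992 = 58.7307
Interval: 415.96 ± 58.7307

(357.229, 474.691)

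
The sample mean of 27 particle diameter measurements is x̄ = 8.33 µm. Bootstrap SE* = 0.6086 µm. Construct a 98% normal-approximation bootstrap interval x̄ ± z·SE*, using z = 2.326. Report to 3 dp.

Margin = 2.326 × 0.6086 = 1.4156
Interval: 8.33 ± 1.4156

(6.914, 9.746)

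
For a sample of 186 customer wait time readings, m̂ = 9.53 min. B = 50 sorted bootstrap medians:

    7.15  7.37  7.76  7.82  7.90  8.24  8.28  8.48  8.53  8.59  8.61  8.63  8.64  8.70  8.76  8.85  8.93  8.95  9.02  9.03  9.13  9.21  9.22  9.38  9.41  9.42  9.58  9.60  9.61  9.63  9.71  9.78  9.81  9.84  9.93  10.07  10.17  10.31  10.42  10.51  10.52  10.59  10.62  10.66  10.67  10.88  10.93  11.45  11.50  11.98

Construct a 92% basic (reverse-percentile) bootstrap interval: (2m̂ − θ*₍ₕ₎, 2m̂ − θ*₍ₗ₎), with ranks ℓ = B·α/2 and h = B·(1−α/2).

(7.61, 11.69)

Percentile endpoints at ranks 2 and 48: θ*₍2₎ = 7.37, θ*₍48₎ = 11.45.
Basic interval reflects these around m̂:
  lower = 2 × 9.53 − 11.45 = 7.61
  upper = 2 × 9.53 − 7.37 = 11.69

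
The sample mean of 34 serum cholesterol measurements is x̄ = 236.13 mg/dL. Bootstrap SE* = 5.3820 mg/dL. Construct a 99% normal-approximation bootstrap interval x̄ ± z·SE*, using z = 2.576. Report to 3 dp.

Margin = 2.576 × 5.3820 = 13.8640
Interval: 236.13 ± 13.8640

(222.266, 249.994)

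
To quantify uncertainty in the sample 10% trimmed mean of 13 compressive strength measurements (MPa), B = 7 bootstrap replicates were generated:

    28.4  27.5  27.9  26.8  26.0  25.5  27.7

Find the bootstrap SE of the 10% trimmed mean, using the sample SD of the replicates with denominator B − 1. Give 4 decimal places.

Bootstrap SE is the standard deviation of the 7 replicate 10% trimmed means.
Mean of replicates: (28.4 + 27.5 + 27.9 + 26.8 + 26.0 + 25.5 + 27.7) / 7 = 189.80000 / 7 = 27.11429
Sum of squared deviations: (+1.28571)² + (+0.38571)² + (+0.78571)² + (−0.31429)² + (−1.11429)² + (−1.61429)² + (+0.58571)² = 6.70857
Variance = 6.70857 / 6 = 1.11810
SE* = √1.11810

SE* = 1.0574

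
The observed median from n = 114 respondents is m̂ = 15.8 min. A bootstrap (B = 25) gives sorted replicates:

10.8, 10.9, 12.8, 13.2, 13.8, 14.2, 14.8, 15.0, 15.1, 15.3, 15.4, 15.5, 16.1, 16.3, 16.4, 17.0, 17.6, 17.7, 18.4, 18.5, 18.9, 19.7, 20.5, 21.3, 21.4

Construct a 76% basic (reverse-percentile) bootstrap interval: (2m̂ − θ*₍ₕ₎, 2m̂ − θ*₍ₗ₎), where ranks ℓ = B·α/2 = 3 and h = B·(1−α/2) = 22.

(11.9, 18.8)

Percentile endpoints at ranks 3 and 22: θ*₍3₎ = 12.8, θ*₍22₎ = 19.7.
Basic interval reflects these around m̂:
  lower = 2 × 15.8 − 19.7 = 11.9
  upper = 2 × 15.8 − 12.8 = 18.8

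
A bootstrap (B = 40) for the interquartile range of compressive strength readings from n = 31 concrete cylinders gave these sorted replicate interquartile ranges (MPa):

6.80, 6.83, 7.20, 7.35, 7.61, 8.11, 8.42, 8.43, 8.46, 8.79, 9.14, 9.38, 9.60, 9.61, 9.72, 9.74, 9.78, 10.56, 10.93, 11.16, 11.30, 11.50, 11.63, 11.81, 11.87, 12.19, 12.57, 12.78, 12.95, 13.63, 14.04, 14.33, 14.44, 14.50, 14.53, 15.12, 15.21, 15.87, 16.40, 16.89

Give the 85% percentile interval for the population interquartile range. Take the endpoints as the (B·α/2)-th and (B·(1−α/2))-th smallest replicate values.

α = 0.15; lower rank = 40 × 0.075 = 3; upper rank = 40 × 0.925 = 37.
The 3rd smallest replicate is 7.20; the 37th is 15.21.

(7.20, 15.21)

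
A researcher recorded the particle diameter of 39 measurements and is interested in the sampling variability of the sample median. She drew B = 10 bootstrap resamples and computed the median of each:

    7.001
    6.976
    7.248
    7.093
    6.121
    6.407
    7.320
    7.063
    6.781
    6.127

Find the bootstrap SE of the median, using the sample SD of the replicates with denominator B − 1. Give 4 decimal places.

SE* = 0.4428

Bootstrap SE is the standard deviation of the 10 replicate medians.
Mean of replicates: (7.001 + 6.976 + 7.248 + 7.093 + 6.121 + 6.407 + 7.320 + 7.063 + 6.781 + 6.127) / 10 = 68.13700 / 10 = 6.81370
Sum of squared deviations: (+0.18730)² + (+0.16230)² + (+0.43430)² + (+0.27930)² + (−0.69270)² + (−0.40670)² + (+0.50630)² + (+0.24930)² + (−0.03270)² + (−0.68670)² = 1.76440
Variance = 1.76440 / 9 = 0.19604
SE* = √0.19604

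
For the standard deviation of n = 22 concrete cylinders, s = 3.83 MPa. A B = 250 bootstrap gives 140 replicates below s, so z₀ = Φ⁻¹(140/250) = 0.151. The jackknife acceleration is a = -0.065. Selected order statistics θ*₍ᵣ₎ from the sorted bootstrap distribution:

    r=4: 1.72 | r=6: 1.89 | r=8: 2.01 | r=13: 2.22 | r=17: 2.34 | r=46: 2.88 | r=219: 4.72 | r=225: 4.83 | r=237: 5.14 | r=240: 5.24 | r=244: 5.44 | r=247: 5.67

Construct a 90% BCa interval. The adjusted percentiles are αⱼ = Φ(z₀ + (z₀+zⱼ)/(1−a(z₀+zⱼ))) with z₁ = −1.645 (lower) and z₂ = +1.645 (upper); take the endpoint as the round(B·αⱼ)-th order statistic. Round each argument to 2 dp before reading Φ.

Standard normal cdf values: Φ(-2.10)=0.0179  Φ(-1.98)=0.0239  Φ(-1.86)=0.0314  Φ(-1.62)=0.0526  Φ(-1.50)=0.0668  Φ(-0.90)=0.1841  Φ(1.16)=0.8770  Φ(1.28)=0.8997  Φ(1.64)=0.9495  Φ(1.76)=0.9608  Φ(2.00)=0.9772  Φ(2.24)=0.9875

(2.34, 5.24)

Lower: z₀ + z₁ = 0.151 + (-1.645) = -1.494; 1 − a(z₀+z₁) = 1 − (-0.065)(-1.494) = 0.9029; argument = 0.151 + (-1.494)/0.9029 = -1.5037 → -1.50.
α₁ = Φ(-1.50) = 0.0668; rank = round(250 × 0.0668) = 17; θ*₍17₎ = 2.34.
Upper: z₀ + z₂ = 1.796; 1 − a(z₀+z₂) = 1.1167; argument = 1.7593 → 1.76; α₂ = 0.9608; rank = 240; θ*₍240₎ = 5.24.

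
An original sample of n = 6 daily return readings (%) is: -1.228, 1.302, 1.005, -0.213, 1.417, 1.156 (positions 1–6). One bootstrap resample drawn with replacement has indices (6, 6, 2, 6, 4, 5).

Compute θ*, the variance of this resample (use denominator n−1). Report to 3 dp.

Resample values: 1.156, 1.156, 1.302, 1.156, -0.213, 1.417.
Mean = 0.9957; sum of squared deviations = 1.8094
s² = 1.8094 / 5 = 0.3619

θ* = 0.362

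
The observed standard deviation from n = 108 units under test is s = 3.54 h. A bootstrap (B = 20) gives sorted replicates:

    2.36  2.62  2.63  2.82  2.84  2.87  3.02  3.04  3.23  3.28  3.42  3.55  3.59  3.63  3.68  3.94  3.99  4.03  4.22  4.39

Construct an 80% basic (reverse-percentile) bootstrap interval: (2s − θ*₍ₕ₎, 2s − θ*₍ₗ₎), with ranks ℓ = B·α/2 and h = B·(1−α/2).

(3.05, 4.46)

Percentile endpoints at ranks 2 and 18: θ*₍2₎ = 2.62, θ*₍18₎ = 4.03.
Basic interval reflects these around s:
  lower = 2 × 3.54 − 4.03 = 3.05
  upper = 2 × 3.54 − 2.62 = 4.46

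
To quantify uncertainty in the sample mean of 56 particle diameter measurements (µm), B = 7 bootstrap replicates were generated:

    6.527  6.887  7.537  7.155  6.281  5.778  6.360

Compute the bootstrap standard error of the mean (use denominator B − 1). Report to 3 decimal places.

SE* = 0.591

Bootstrap SE is the standard deviation of the 7 replicate means.
Mean of replicates: (6.527 + 6.887 + 7.537 + 7.155 + 6.281 + 5.778 + 6.360) / 7 = 46.5250 / 7 = 6.6464
Sum of squared deviations: (−0.1194)² + (+0.2406)² + (+0.8906)² + (+0.5086)² + (−0.3654)² + (−0.8684)² + (−0.2864)² = 2.0936
Variance = 2.0936 / 6 = 0.3489
SE* = √0.3489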